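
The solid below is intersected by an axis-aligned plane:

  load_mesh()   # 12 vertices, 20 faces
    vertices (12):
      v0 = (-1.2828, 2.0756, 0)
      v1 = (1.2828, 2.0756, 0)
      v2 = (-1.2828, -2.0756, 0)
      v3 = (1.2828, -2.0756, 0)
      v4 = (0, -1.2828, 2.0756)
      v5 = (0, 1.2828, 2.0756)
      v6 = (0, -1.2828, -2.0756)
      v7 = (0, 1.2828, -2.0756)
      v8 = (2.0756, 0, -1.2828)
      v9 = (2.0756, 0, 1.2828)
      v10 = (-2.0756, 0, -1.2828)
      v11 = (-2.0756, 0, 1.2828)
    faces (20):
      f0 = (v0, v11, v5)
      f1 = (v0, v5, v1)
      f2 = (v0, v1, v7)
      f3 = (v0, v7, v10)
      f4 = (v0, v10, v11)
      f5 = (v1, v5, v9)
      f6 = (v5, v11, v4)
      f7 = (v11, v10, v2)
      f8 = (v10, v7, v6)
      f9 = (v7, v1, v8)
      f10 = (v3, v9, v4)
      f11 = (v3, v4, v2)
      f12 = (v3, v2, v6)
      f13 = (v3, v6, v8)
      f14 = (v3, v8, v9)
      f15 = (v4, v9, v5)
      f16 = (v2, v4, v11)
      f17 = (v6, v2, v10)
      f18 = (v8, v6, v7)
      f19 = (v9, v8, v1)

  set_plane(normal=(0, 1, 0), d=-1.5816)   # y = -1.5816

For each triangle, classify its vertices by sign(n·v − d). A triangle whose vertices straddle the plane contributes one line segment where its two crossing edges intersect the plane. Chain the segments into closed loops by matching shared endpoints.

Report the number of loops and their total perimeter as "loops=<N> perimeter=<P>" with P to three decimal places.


Straddling triangles (8 of 20):
  (v11,v10,v2) [++-] → (-1.47149, -1.5816, -0.305311)–(-1.47149, -1.5816, 0.305311)  len=0.6106
  (v3,v9,v4) [-++] → (1.47149, -1.5816, 0.305311)–(0.483477, -1.5816, 1.29332)  len=1.3973
  (v3,v4,v2) [-+-] → (0.483477, -1.5816, 1.29332)–(-0.483477, -1.5816, 1.29332)  len=0.9670
  (v3,v2,v6) [--+] → (-0.483477, -1.5816, -1.29332)–(0.483477, -1.5816, -1.29332)  len=0.9670
  (v3,v6,v8) [-++] → (0.483477, -1.5816, -1.29332)–(1.47149, -1.5816, -0.305311)  len=1.3973
  (v3,v8,v9) [-++] → (1.47149, -1.5816, -0.305311)–(1.47149, -1.5816, 0.305311)  len=0.6106
  (v2,v4,v11) [-++] → (-0.483477, -1.5816, 1.29332)–(-1.47149, -1.5816, 0.305311)  len=1.3973
  (v6,v2,v10) [+-+] → (-0.483477, -1.5816, -1.29332)–(-1.47149, -1.5816, -0.305311)  len=1.3973

Chained into 1 loop(s):
  loop 1: 8 segments, perimeter = 8.7442
Total perimeter = 8.744

loops=1 perimeter=8.744


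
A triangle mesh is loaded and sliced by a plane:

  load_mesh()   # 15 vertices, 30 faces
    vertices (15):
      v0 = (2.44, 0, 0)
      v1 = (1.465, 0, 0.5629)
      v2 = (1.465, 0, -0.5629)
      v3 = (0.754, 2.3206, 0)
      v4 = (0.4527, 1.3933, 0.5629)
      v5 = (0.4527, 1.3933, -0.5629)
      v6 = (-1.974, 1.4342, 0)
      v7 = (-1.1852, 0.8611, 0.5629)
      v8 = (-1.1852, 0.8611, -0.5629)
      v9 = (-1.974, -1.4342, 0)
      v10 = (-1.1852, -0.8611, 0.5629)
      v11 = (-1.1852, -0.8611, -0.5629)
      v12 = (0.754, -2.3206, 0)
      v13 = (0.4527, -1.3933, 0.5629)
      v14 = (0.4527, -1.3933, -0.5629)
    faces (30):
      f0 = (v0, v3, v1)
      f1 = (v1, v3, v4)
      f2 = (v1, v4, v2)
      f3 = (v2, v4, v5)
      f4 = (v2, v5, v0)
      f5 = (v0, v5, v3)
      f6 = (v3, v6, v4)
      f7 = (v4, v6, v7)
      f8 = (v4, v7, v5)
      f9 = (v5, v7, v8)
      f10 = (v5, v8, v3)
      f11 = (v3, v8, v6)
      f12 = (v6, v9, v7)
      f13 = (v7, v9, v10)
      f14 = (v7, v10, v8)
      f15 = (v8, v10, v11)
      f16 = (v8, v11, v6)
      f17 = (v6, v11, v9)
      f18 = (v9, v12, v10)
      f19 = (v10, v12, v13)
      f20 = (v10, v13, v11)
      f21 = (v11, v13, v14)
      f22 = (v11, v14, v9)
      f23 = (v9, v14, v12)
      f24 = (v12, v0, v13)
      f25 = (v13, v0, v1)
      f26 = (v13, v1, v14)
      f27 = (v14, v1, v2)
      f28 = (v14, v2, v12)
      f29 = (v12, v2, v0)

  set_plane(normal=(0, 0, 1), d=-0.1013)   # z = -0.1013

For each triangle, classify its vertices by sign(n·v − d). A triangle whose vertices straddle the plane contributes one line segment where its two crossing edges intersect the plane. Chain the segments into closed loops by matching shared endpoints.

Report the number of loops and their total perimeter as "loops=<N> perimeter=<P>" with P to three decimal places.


Straddling triangles (20 of 30):
  (v1,v4,v2) [++-] → (1.04994, 0.57128, -0.1013)–(1.465, 0, -0.1013)  len=0.7061
  (v2,v4,v5) [-+-] → (1.04994, 0.57128, -0.1013)–(0.4527, 1.3933, -0.1013)  len=1.0161
  (v2,v5,v0) [--+] → (2.08236, 0.25074, -0.1013)–(2.26454, 0, -0.1013)  len=0.3099
  (v0,v5,v3) [+-+] → (2.08236, 0.25074, -0.1013)–(0.699778, 2.15372, -0.1013)  len=2.3522
  (v4,v7,v5) [++-] → (-0.218871, 1.17509, -0.1013)–(0.4527, 1.3933, -0.1013)  len=0.7061
  (v5,v7,v8) [-+-] → (-0.218871, 1.17509, -0.1013)–(-1.1852, 0.8611, -0.1013)  len=1.0161
  (v5,v8,v3) [--+] → (0.40502, 2.05795, -0.1013)–(0.699778, 2.15372, -0.1013)  len=0.3099
  (v3,v8,v6) [+-+] → (0.40502, 2.05795, -0.1013)–(-1.83205, 1.33106, -0.1013)  len=2.3522
  (v7,v10,v8) [++-] → (-1.1852, 0.154964, -0.1013)–(-1.1852, 0.8611, -0.1013)  len=0.7061
  (v8,v10,v11) [-+-] → (-1.1852, 0.154964, -0.1013)–(-1.1852, -0.8611, -0.1013)  len=1.0161
  (v8,v11,v6) [--+] → (-1.83205, 1.02114, -0.1013)–(-1.83205, 1.33106, -0.1013)  len=0.3099
  (v6,v11,v9) [+-+] → (-1.83205, 1.02114, -0.1013)–(-1.83205, -1.33106, -0.1013)  len=2.3522
  (v10,v13,v11) [++-] → (-0.513629, -1.07931, -0.1013)–(-1.1852, -0.8611, -0.1013)  len=0.7061
  (v11,v13,v14) [-+-] → (-0.513629, -1.07931, -0.1013)–(0.4527, -1.3933, -0.1013)  len=1.0161
  (v11,v14,v9) [--+] → (-1.53729, -1.42684, -0.1013)–(-1.83205, -1.33106, -0.1013)  len=0.3099
  (v9,v14,v12) [+-+] → (-1.53729, -1.42684, -0.1013)–(0.699778, -2.15372, -0.1013)  len=2.3522
  (v13,v1,v14) [++-] → (0.867763, -0.82202, -0.1013)–(0.4527, -1.3933, -0.1013)  len=0.7061
  (v14,v1,v2) [-+-] → (0.867763, -0.82202, -0.1013)–(1.465, 0, -0.1013)  len=1.0161
  (v14,v2,v12) [--+] → (0.881952, -1.90298, -0.1013)–(0.699778, -2.15372, -0.1013)  len=0.3099
  (v12,v2,v0) [+-+] → (0.881952, -1.90298, -0.1013)–(2.26454, 0, -0.1013)  len=2.3522

Chained into 2 loop(s):
  loop 1: 10 segments, perimeter = 8.6110
  loop 2: 10 segments, perimeter = 13.3107
Total perimeter = 21.922

loops=2 perimeter=21.922


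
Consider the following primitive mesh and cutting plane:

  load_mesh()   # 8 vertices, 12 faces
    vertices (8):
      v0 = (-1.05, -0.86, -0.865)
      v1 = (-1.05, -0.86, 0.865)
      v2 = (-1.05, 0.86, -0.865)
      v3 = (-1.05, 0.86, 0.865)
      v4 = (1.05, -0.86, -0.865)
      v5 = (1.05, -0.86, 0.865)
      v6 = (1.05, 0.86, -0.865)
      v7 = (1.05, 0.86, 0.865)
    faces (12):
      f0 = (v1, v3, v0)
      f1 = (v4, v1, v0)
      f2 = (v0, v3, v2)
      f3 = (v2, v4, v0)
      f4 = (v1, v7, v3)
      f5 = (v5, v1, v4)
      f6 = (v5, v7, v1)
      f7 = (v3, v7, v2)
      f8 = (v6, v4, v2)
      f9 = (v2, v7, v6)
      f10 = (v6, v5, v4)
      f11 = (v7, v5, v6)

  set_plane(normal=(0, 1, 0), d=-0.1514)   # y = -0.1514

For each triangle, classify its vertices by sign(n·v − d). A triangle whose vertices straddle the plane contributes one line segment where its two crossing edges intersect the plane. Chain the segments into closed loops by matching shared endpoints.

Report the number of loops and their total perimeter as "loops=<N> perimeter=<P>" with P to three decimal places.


Straddling triangles (8 of 12):
  (v1,v3,v0) [-+-] → (-1.05, -0.1514, 0.865)–(-1.05, -0.1514, -0.15228)  len=1.0173
  (v0,v3,v2) [-++] → (-1.05, -0.1514, -0.15228)–(-1.05, -0.1514, -0.865)  len=0.7127
  (v2,v4,v0) [+--] → (0.184849, -0.1514, -0.865)–(-1.05, -0.1514, -0.865)  len=1.2348
  (v1,v7,v3) [-++] → (-0.184849, -0.1514, 0.865)–(-1.05, -0.1514, 0.865)  len=0.8652
  (v5,v7,v1) [-+-] → (1.05, -0.1514, 0.865)–(-0.184849, -0.1514, 0.865)  len=1.2348
  (v6,v4,v2) [+-+] → (1.05, -0.1514, -0.865)–(0.184849, -0.1514, -0.865)  len=0.8652
  (v6,v5,v4) [+--] → (1.05, -0.1514, 0.15228)–(1.05, -0.1514, -0.865)  len=1.0173
  (v7,v5,v6) [+-+] → (1.05, -0.1514, 0.865)–(1.05, -0.1514, 0.15228)  len=0.7127

Chained into 1 loop(s):
  loop 1: 8 segments, perimeter = 7.6600
Total perimeter = 7.660

loops=1 perimeter=7.660


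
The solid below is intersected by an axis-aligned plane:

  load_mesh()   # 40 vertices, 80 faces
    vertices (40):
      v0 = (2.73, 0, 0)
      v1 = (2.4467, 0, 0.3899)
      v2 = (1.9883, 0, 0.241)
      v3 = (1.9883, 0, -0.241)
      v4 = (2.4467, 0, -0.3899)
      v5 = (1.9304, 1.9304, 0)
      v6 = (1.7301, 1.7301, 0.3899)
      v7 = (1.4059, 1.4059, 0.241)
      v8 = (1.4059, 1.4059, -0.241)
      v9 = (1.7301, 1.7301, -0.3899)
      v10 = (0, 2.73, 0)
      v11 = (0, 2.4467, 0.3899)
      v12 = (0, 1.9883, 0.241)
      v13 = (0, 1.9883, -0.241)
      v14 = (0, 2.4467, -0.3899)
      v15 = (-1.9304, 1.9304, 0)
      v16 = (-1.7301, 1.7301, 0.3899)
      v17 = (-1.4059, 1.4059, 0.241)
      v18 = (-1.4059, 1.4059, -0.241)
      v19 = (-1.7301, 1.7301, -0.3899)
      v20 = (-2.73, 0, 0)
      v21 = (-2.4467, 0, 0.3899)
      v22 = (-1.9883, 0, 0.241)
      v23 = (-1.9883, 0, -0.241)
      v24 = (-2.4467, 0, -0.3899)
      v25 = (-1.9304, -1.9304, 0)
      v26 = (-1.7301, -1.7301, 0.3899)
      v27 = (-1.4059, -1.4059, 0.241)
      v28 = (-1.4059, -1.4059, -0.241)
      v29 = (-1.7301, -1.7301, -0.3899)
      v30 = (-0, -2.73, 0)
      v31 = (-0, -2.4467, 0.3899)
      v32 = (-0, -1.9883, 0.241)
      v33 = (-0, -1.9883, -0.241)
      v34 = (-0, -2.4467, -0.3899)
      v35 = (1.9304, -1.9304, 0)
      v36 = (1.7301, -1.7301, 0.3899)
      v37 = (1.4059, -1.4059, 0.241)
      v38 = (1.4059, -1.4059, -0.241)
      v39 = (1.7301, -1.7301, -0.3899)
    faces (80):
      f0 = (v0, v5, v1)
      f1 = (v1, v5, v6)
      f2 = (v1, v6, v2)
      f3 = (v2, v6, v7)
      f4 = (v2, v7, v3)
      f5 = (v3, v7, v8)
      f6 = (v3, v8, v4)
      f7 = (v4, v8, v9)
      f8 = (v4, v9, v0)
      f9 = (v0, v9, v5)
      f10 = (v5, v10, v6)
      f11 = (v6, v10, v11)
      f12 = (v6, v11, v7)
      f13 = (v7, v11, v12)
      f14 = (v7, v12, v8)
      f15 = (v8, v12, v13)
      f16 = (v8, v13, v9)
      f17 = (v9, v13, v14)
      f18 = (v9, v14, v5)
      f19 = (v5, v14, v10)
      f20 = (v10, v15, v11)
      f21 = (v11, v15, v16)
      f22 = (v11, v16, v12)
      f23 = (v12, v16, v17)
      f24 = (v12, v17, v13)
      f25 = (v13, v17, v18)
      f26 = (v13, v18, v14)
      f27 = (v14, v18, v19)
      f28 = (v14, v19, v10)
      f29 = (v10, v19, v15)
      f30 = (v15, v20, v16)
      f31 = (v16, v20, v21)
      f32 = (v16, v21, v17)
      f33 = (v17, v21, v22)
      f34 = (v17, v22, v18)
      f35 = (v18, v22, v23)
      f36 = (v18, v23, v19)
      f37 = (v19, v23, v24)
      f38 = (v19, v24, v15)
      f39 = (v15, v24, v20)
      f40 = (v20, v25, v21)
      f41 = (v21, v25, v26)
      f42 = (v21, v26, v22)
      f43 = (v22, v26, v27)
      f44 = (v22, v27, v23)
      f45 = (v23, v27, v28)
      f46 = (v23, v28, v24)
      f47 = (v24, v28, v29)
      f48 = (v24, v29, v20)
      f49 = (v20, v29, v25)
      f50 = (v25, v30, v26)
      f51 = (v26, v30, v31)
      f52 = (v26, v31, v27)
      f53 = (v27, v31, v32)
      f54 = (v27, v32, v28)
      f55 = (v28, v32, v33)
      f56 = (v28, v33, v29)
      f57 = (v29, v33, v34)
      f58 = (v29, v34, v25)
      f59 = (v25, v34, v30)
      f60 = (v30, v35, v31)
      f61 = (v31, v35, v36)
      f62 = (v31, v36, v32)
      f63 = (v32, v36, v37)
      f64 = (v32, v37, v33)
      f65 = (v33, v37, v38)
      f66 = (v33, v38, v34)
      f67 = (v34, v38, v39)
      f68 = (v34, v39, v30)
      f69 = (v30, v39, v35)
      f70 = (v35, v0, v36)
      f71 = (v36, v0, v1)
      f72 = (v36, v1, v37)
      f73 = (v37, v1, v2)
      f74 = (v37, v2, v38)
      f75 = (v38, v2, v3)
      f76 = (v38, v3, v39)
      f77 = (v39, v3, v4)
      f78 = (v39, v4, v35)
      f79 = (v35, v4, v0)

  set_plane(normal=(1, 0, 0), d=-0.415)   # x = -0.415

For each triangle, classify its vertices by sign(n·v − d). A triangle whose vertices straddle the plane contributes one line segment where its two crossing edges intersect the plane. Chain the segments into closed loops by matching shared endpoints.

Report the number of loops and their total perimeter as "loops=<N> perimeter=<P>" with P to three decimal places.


Straddling triangles (20 of 80):
  (v10,v15,v11) [+-+] → (-0.415, 2.5581, 0)–(-0.415, 2.33571, 0.306079)  len=0.3783
  (v11,v15,v16) [+--] → (-0.415, 2.33571, 0.306079)–(-0.415, 2.27481, 0.3899)  len=0.1036
  (v11,v16,v12) [+-+] → (-0.415, 2.27481, 0.3899)–(-0.415, 1.92637, 0.276717)  len=0.3664
  (v12,v16,v17) [+--] → (-0.415, 1.92637, 0.276717)–(-0.415, 1.81638, 0.241)  len=0.1156
  (v12,v17,v13) [+-+] → (-0.415, 1.81638, 0.241)–(-0.415, 1.81638, -0.098721)  len=0.3397
  (v13,v17,v18) [+--] → (-0.415, 1.81638, -0.098721)–(-0.415, 1.81638, -0.241)  len=0.1423
  (v13,v18,v14) [+-+] → (-0.415, 1.81638, -0.241)–(-0.415, 2.13947, -0.345947)  len=0.3397
  (v14,v18,v19) [+--] → (-0.415, 2.13947, -0.345947)–(-0.415, 2.27481, -0.3899)  len=0.1423
  (v14,v19,v10) [+-+] → (-0.415, 2.27481, -0.3899)–(-0.415, 2.49015, -0.0935255)  len=0.3663
  (v10,v19,v15) [+--] → (-0.415, 2.49015, -0.0935255)–(-0.415, 2.5581, 0)  len=0.1156
  (v25,v30,v26) [-+-] → (-0.415, -2.5581, 0)–(-0.415, -2.49015, 0.0935255)  len=0.1156
  (v26,v30,v31) [-++] → (-0.415, -2.49015, 0.0935255)–(-0.415, -2.27481, 0.3899)  len=0.3663
  (v26,v31,v27) [-+-] → (-0.415, -2.27481, 0.3899)–(-0.415, -2.13947, 0.345947)  len=0.1423
  (v27,v31,v32) [-++] → (-0.415, -2.13947, 0.345947)–(-0.415, -1.81638, 0.241)  len=0.3397
  (v27,v32,v28) [-+-] → (-0.415, -1.81638, 0.241)–(-0.415, -1.81638, 0.098721)  len=0.1423
  (v28,v32,v33) [-++] → (-0.415, -1.81638, 0.098721)–(-0.415, -1.81638, -0.241)  len=0.3397
  (v28,v33,v29) [-+-] → (-0.415, -1.81638, -0.241)–(-0.415, -1.92637, -0.276717)  len=0.1156
  (v29,v33,v34) [-++] → (-0.415, -1.92637, -0.276717)–(-0.415, -2.27481, -0.3899)  len=0.3664
  (v29,v34,v25) [-+-] → (-0.415, -2.27481, -0.3899)–(-0.415, -2.33571, -0.306079)  len=0.1036
  (v25,v34,v30) [-++] → (-0.415, -2.33571, -0.306079)–(-0.415, -2.5581, 0)  len=0.3783

Chained into 2 loop(s):
  loop 1: 10 segments, perimeter = 2.4099
  loop 2: 10 segments, perimeter = 2.4099
Total perimeter = 4.820

loops=2 perimeter=4.820


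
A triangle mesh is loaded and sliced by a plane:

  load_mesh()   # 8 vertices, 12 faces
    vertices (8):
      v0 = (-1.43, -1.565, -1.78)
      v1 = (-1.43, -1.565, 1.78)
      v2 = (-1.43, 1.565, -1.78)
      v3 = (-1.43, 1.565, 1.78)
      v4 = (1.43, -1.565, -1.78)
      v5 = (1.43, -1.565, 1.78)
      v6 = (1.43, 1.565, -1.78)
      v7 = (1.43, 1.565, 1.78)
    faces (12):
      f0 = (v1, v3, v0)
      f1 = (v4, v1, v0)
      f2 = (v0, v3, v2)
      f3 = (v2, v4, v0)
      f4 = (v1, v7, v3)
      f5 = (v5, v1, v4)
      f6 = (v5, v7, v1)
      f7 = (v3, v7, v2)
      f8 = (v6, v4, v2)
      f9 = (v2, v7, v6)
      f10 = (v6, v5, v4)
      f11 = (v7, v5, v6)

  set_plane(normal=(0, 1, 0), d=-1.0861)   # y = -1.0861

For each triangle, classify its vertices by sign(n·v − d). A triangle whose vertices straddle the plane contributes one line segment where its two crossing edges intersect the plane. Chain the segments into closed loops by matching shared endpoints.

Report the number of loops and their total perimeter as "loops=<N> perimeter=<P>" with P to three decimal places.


loops=1 perimeter=12.840

Straddling triangles (8 of 12):
  (v1,v3,v0) [-+-] → (-1.43, -1.0861, 1.78)–(-1.43, -1.0861, -1.23531)  len=3.0153
  (v0,v3,v2) [-++] → (-1.43, -1.0861, -1.23531)–(-1.43, -1.0861, -1.78)  len=0.5447
  (v2,v4,v0) [+--] → (0.992411, -1.0861, -1.78)–(-1.43, -1.0861, -1.78)  len=2.4224
  (v1,v7,v3) [-++] → (-0.992411, -1.0861, 1.78)–(-1.43, -1.0861, 1.78)  len=0.4376
  (v5,v7,v1) [-+-] → (1.43, -1.0861, 1.78)–(-0.992411, -1.0861, 1.78)  len=2.4224
  (v6,v4,v2) [+-+] → (1.43, -1.0861, -1.78)–(0.992411, -1.0861, -1.78)  len=0.4376
  (v6,v5,v4) [+--] → (1.43, -1.0861, 1.23531)–(1.43, -1.0861, -1.78)  len=3.0153
  (v7,v5,v6) [+-+] → (1.43, -1.0861, 1.78)–(1.43, -1.0861, 1.23531)  len=0.5447

Chained into 1 loop(s):
  loop 1: 8 segments, perimeter = 12.8400
Total perimeter = 12.840


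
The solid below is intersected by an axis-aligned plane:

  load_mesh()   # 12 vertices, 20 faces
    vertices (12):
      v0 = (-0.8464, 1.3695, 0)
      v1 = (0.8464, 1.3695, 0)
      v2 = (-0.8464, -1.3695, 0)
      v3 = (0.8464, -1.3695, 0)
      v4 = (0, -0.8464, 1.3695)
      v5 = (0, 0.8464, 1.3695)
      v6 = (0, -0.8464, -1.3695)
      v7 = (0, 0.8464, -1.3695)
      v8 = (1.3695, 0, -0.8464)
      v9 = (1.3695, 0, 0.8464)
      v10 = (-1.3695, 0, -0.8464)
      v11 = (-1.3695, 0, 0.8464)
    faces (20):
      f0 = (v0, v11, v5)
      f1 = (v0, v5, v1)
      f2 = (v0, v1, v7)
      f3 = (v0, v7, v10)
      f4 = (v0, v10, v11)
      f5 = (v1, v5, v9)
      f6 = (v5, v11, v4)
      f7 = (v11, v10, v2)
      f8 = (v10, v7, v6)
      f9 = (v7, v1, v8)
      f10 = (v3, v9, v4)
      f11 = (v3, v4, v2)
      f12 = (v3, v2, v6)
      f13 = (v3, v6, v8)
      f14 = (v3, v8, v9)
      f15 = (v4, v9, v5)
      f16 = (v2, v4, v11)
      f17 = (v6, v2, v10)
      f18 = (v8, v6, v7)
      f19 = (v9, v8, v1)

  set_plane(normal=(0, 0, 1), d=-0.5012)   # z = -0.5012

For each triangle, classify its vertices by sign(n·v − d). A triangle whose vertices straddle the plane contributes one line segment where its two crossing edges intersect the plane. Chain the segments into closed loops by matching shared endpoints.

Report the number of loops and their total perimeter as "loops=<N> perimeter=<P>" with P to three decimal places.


loops=1 perimeter=8.043

Straddling triangles (10 of 20):
  (v0,v1,v7) [++-] → (0.53664, 1.17806, -0.5012)–(-0.53664, 1.17806, -0.5012)  len=1.0733
  (v0,v7,v10) [+--] → (-0.53664, 1.17806, -0.5012)–(-1.15616, 0.558544, -0.5012)  len=0.8761
  (v0,v10,v11) [+-+] → (-1.15616, 0.558544, -0.5012)–(-1.3695, 0, -0.5012)  len=0.5979
  (v11,v10,v2) [+-+] → (-1.3695, 0, -0.5012)–(-1.15616, -0.558544, -0.5012)  len=0.5979
  (v7,v1,v8) [-+-] → (0.53664, 1.17806, -0.5012)–(1.15616, 0.558544, -0.5012)  len=0.8761
  (v3,v2,v6) [++-] → (-0.53664, -1.17806, -0.5012)–(0.53664, -1.17806, -0.5012)  len=1.0733
  (v3,v6,v8) [+--] → (0.53664, -1.17806, -0.5012)–(1.15616, -0.558544, -0.5012)  len=0.8761
  (v3,v8,v9) [+-+] → (1.15616, -0.558544, -0.5012)–(1.3695, 0, -0.5012)  len=0.5979
  (v6,v2,v10) [-+-] → (-0.53664, -1.17806, -0.5012)–(-1.15616, -0.558544, -0.5012)  len=0.8761
  (v9,v8,v1) [+-+] → (1.3695, 0, -0.5012)–(1.15616, 0.558544, -0.5012)  len=0.5979

Chained into 1 loop(s):
  loop 1: 10 segments, perimeter = 8.0427
Total perimeter = 8.043


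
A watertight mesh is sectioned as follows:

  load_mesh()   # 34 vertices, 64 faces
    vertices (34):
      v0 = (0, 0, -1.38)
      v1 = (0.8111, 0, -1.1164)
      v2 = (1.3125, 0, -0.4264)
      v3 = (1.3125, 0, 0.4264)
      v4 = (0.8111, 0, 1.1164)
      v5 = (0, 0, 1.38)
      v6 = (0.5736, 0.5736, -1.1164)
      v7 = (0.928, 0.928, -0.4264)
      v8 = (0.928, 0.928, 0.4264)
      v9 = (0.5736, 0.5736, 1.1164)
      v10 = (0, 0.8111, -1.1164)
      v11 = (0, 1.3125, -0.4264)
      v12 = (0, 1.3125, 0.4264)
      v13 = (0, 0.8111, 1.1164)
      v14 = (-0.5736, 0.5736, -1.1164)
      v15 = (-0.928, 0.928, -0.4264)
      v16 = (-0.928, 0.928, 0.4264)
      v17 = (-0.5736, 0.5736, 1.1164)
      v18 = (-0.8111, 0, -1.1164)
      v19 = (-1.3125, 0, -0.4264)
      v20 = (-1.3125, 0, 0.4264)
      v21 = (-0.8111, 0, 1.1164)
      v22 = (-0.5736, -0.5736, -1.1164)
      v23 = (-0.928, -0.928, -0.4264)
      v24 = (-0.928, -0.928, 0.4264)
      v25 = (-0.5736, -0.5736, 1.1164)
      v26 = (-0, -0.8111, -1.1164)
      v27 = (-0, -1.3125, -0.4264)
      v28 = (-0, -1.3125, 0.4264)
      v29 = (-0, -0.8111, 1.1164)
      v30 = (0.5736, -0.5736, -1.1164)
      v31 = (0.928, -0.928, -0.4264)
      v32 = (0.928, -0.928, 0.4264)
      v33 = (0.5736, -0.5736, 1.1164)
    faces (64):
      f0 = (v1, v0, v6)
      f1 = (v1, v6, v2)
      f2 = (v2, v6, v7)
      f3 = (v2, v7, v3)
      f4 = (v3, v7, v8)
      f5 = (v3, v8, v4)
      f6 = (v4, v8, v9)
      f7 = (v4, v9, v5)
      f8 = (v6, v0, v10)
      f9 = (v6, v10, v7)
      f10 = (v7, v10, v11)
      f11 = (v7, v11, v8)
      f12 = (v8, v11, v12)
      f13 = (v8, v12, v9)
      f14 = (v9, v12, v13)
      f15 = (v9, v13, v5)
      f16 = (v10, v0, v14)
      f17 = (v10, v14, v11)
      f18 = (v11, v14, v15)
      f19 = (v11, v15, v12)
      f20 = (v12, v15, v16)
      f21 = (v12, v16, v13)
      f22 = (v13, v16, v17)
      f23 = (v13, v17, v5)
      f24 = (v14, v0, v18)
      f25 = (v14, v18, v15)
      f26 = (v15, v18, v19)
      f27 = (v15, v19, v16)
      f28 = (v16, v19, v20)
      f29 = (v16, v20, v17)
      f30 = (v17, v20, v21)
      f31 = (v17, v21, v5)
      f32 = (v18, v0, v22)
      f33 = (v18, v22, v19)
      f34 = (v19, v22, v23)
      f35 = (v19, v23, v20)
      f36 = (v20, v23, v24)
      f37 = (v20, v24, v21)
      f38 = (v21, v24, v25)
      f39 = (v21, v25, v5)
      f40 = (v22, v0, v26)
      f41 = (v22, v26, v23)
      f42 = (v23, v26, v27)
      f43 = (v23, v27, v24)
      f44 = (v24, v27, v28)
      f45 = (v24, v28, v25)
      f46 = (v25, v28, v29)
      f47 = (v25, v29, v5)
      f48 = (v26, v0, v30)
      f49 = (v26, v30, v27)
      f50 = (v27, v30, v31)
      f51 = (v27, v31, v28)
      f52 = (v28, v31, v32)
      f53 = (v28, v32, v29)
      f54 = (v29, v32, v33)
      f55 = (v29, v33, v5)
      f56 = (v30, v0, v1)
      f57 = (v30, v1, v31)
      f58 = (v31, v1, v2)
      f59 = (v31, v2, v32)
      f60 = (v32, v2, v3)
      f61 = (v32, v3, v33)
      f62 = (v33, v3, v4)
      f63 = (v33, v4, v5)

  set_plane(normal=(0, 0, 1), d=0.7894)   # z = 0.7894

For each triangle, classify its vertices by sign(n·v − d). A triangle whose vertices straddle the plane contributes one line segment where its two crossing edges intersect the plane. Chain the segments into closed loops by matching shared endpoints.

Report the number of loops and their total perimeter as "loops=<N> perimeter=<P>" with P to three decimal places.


loops=1 perimeter=6.421

Straddling triangles (16 of 64):
  (v3,v8,v4) [--+] → (0.8665, 0.439791, 0.7894)–(1.04872, 0, 0.7894)  len=0.4760
  (v4,v8,v9) [+-+] → (0.8665, 0.439791, 0.7894)–(0.741555, 0.741555, 0.7894)  len=0.3266
  (v8,v12,v9) [--+] → (0.301763, 0.923774, 0.7894)–(0.741555, 0.741555, 0.7894)  len=0.4760
  (v9,v12,v13) [+-+] → (0.301763, 0.923774, 0.7894)–(0, 1.04872, 0.7894)  len=0.3266
  (v12,v16,v13) [--+] → (-0.439791, 0.8665, 0.7894)–(0, 1.04872, 0.7894)  len=0.4760
  (v13,v16,v17) [+-+] → (-0.439791, 0.8665, 0.7894)–(-0.741555, 0.741555, 0.7894)  len=0.3266
  (v16,v20,v17) [--+] → (-0.923774, 0.301763, 0.7894)–(-0.741555, 0.741555, 0.7894)  len=0.4760
  (v17,v20,v21) [+-+] → (-0.923774, 0.301763, 0.7894)–(-1.04872, 0, 0.7894)  len=0.3266
  (v20,v24,v21) [--+] → (-0.8665, -0.439791, 0.7894)–(-1.04872, 0, 0.7894)  len=0.4760
  (v21,v24,v25) [+-+] → (-0.8665, -0.439791, 0.7894)–(-0.741555, -0.741555, 0.7894)  len=0.3266
  (v24,v28,v25) [--+] → (-0.301763, -0.923774, 0.7894)–(-0.741555, -0.741555, 0.7894)  len=0.4760
  (v25,v28,v29) [+-+] → (-0.301763, -0.923774, 0.7894)–(0, -1.04872, 0.7894)  len=0.3266
  (v28,v32,v29) [--+] → (0.439791, -0.8665, 0.7894)–(0, -1.04872, 0.7894)  len=0.4760
  (v29,v32,v33) [+-+] → (0.439791, -0.8665, 0.7894)–(0.741555, -0.741555, 0.7894)  len=0.3266
  (v32,v3,v33) [--+] → (0.923774, -0.301763, 0.7894)–(0.741555, -0.741555, 0.7894)  len=0.4760
  (v33,v3,v4) [+-+] → (0.923774, -0.301763, 0.7894)–(1.04872, 0, 0.7894)  len=0.3266

Chained into 1 loop(s):
  loop 1: 16 segments, perimeter = 6.4212
Total perimeter = 6.421


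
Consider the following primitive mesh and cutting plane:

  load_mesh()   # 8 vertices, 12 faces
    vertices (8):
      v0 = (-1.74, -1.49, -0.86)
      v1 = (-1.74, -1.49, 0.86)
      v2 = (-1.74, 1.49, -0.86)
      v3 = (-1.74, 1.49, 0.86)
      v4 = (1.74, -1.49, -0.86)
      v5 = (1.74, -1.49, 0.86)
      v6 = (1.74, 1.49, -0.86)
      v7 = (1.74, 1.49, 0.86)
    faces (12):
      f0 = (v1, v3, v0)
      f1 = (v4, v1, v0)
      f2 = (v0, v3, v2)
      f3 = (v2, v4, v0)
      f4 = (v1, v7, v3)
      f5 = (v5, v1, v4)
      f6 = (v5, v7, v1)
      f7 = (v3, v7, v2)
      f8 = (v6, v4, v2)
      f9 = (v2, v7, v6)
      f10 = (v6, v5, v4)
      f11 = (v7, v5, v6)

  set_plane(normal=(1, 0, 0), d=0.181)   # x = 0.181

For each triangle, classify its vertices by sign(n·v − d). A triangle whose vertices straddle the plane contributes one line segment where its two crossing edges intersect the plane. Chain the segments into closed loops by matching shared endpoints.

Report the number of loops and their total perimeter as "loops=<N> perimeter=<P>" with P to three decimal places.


loops=1 perimeter=9.400

Straddling triangles (8 of 12):
  (v4,v1,v0) [+--] → (0.181, -1.49, -0.0894598)–(0.181, -1.49, -0.86)  len=0.7705
  (v2,v4,v0) [-+-] → (0.181, -0.154994, -0.86)–(0.181, -1.49, -0.86)  len=1.3350
  (v1,v7,v3) [-+-] → (0.181, 0.154994, 0.86)–(0.181, 1.49, 0.86)  len=1.3350
  (v5,v1,v4) [+-+] → (0.181, -1.49, 0.86)–(0.181, -1.49, -0.0894598)  len=0.9495
  (v5,v7,v1) [++-] → (0.181, 0.154994, 0.86)–(0.181, -1.49, 0.86)  len=1.6450
  (v3,v7,v2) [-+-] → (0.181, 1.49, 0.86)–(0.181, 1.49, 0.0894598)  len=0.7705
  (v6,v4,v2) [++-] → (0.181, -0.154994, -0.86)–(0.181, 1.49, -0.86)  len=1.6450
  (v2,v7,v6) [-++] → (0.181, 1.49, 0.0894598)–(0.181, 1.49, -0.86)  len=0.9495

Chained into 1 loop(s):
  loop 1: 8 segments, perimeter = 9.4000
Total perimeter = 9.400


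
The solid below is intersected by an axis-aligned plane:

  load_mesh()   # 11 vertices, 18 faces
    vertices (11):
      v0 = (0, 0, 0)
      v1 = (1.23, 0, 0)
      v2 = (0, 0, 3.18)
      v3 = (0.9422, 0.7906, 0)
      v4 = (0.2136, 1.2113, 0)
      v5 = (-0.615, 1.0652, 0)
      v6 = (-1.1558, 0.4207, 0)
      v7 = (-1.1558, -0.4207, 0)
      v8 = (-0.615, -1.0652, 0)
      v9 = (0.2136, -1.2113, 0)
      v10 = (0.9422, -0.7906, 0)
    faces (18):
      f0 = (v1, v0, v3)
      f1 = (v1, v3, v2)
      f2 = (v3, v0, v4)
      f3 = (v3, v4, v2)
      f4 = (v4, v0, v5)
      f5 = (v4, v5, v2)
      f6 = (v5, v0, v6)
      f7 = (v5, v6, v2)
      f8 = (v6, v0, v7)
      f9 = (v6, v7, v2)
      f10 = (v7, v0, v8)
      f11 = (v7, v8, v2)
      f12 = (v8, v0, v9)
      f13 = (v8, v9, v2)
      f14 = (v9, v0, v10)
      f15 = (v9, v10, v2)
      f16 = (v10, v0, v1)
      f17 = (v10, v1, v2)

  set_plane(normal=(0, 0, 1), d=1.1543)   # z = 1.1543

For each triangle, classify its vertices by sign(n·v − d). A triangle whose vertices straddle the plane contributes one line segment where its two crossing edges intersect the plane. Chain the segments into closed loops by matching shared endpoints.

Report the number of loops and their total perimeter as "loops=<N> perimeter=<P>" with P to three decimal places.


Straddling triangles (9 of 18):
  (v1,v3,v2) [--+] → (0.600193, 0.503622, 1.1543)–(0.783525, 0, 1.1543)  len=0.5360
  (v3,v4,v2) [--+] → (0.136066, 0.771613, 1.1543)–(0.600193, 0.503622, 1.1543)  len=0.5359
  (v4,v5,v2) [--+] → (-0.391763, 0.678546, 1.1543)–(0.136066, 0.771613, 1.1543)  len=0.5360
  (v5,v6,v2) [--+] → (-0.736259, 0.267991, 1.1543)–(-0.391763, 0.678546, 1.1543)  len=0.5359
  (v6,v7,v2) [--+] → (-0.736259, -0.267991, 1.1543)–(-0.736259, 0.267991, 1.1543)  len=0.5360
  (v7,v8,v2) [--+] → (-0.391763, -0.678546, 1.1543)–(-0.736259, -0.267991, 1.1543)  len=0.5359
  (v8,v9,v2) [--+] → (0.136066, -0.771613, 1.1543)–(-0.391763, -0.678546, 1.1543)  len=0.5360
  (v9,v10,v2) [--+] → (0.600193, -0.503622, 1.1543)–(0.136066, -0.771613, 1.1543)  len=0.5359
  (v10,v1,v2) [--+] → (0.783525, 0, 1.1543)–(0.600193, -0.503622, 1.1543)  len=0.5360

Chained into 1 loop(s):
  loop 1: 9 segments, perimeter = 4.8236
Total perimeter = 4.824

loops=1 perimeter=4.824


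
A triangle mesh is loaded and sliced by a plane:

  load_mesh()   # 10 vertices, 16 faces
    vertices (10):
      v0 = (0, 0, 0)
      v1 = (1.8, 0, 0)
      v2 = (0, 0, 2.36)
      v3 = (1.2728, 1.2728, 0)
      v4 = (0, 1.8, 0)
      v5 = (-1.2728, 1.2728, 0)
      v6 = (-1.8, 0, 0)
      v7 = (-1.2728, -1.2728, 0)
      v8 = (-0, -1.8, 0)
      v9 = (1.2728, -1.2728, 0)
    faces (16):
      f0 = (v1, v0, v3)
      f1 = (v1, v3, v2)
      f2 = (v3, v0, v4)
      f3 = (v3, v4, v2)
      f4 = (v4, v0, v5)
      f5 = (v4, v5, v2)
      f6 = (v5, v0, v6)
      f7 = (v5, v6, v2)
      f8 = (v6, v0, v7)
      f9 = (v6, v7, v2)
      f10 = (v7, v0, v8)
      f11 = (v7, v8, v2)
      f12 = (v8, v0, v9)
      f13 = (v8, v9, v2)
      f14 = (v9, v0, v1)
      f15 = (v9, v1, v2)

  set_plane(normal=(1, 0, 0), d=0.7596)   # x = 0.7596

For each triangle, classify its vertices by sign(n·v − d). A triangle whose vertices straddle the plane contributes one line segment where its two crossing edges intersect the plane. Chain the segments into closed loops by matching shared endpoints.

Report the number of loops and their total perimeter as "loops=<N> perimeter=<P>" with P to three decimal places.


Straddling triangles (8 of 16):
  (v1,v0,v3) [+-+] → (0.7596, 0, 0)–(0.7596, 0.7596, 0)  len=0.7596
  (v1,v3,v2) [++-] → (0.7596, 0.7596, 0.951565)–(0.7596, 0, 1.36408)  len=0.8644
  (v3,v0,v4) [+--] → (0.7596, 0.7596, 0)–(0.7596, 1.48537, 0)  len=0.7258
  (v3,v4,v2) [+--] → (0.7596, 1.48537, 0)–(0.7596, 0.7596, 0.951565)  len=1.1968
  (v8,v0,v9) [--+] → (0.7596, -0.7596, 0)–(0.7596, -1.48537, 0)  len=0.7258
  (v8,v9,v2) [-+-] → (0.7596, -1.48537, 0)–(0.7596, -0.7596, 0.951565)  len=1.1968
  (v9,v0,v1) [+-+] → (0.7596, -0.7596, 0)–(0.7596, 0, 0)  len=0.7596
  (v9,v1,v2) [++-] → (0.7596, 0, 1.36408)–(0.7596, -0.7596, 0.951565)  len=0.8644

Chained into 1 loop(s):
  loop 1: 8 segments, perimeter = 7.0930
Total perimeter = 7.093

loops=1 perimeter=7.093


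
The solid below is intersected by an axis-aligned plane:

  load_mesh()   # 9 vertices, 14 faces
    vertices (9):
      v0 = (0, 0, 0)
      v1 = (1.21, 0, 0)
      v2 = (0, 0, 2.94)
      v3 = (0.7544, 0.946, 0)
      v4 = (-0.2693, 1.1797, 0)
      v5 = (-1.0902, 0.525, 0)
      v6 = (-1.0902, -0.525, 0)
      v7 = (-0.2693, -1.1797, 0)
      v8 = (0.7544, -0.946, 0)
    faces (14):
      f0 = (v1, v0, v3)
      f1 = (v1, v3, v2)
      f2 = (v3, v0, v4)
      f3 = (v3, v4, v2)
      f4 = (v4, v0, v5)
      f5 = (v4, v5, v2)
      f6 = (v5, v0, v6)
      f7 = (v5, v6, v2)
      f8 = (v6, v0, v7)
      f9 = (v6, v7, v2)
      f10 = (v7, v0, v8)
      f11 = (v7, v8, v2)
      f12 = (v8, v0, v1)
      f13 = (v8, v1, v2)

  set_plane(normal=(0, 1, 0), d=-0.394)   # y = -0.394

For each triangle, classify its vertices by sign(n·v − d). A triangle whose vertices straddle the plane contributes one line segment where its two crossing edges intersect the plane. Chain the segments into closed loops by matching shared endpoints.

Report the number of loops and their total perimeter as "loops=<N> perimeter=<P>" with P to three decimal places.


Straddling triangles (8 of 14):
  (v5,v0,v6) [++-] → (-0.818169, -0.394, 0)–(-1.0902, -0.394, 0)  len=0.2720
  (v5,v6,v2) [+-+] → (-1.0902, -0.394, 0)–(-0.818169, -0.394, 0.7336)  len=0.7824
  (v6,v0,v7) [-+-] → (-0.818169, -0.394, 0)–(-0.0899417, -0.394, 0)  len=0.7282
  (v6,v7,v2) [--+] → (-0.0899417, -0.394, 1.95809)–(-0.818169, -0.394, 0.7336)  len=1.4247
  (v7,v0,v8) [-+-] → (-0.0899417, -0.394, 0)–(0.3142, -0.394, 0)  len=0.4041
  (v7,v8,v2) [--+] → (0.3142, -0.394, 1.71552)–(-0.0899417, -0.394, 1.95809)  len=0.4714
  (v8,v0,v1) [-++] → (0.3142, -0.394, 0)–(1.02025, -0.394, 0)  len=0.7060
  (v8,v1,v2) [-++] → (1.02025, -0.394, 0)–(0.3142, -0.394, 1.71552)  len=1.8551

Chained into 1 loop(s):
  loop 1: 8 segments, perimeter = 6.6440
Total perimeter = 6.644

loops=1 perimeter=6.644


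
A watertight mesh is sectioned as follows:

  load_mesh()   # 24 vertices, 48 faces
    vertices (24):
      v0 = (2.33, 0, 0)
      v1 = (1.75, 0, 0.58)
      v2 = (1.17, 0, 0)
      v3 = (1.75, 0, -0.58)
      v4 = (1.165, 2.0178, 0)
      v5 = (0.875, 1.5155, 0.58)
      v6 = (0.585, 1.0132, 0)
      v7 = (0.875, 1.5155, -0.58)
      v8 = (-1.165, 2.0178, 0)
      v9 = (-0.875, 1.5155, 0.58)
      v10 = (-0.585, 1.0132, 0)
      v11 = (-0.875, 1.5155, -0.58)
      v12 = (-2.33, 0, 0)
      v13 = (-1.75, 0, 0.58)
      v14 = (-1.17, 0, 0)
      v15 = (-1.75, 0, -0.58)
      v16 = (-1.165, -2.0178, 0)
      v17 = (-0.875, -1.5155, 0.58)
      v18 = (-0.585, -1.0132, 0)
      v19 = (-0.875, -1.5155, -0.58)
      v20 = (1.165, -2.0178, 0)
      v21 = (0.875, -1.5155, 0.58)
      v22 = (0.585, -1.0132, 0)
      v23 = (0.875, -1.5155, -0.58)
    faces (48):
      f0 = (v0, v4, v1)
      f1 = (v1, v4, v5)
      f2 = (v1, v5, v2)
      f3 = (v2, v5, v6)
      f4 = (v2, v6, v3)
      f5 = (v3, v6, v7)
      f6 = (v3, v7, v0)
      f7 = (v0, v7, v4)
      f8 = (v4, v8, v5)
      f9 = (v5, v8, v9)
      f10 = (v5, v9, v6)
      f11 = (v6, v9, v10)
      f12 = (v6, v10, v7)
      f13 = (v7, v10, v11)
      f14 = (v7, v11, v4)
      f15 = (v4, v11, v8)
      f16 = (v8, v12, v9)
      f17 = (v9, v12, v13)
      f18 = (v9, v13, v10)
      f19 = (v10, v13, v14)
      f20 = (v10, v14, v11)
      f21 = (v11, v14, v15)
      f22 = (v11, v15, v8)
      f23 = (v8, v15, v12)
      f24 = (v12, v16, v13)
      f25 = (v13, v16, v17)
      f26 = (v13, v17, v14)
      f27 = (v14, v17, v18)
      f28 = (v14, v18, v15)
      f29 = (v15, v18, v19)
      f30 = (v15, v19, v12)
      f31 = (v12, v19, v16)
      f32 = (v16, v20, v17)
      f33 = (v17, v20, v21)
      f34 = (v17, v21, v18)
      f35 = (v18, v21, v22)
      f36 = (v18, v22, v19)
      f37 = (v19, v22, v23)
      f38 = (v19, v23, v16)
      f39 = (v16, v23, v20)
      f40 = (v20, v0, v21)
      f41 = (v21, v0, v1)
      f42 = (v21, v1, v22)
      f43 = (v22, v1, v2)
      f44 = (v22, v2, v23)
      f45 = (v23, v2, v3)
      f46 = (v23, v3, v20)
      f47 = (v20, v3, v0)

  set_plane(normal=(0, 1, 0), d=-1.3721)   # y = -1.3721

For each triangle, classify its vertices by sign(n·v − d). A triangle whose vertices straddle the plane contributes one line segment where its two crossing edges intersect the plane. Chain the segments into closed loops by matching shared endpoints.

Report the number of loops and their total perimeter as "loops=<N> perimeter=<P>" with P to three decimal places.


loops=1 perimeter=7.387

Straddling triangles (18 of 48):
  (v12,v16,v13) [+-+] → (-1.5378, -1.3721, 0)–(-1.3522, -1.3721, 0.185601)  len=0.2625
  (v13,v16,v17) [+--] → (-1.3522, -1.3721, 0.185601)–(-0.957794, -1.3721, 0.58)  len=0.5578
  (v13,v17,v14) [+-+] → (-0.957794, -1.3721, 0.58)–(-0.902914, -1.3721, 0.525119)  len=0.0776
  (v14,v17,v18) [+-+] → (-0.902914, -1.3721, 0.525119)–(-0.792209, -1.3721, 0.414418)  len=0.1566
  (v15,v18,v19) [++-] → (-0.792209, -1.3721, -0.414418)–(-0.957794, -1.3721, -0.58)  len=0.2342
  (v15,v19,v12) [+-+] → (-0.957794, -1.3721, -0.58)–(-1.01268, -1.3721, -0.525119)  len=0.0776
  (v12,v19,v16) [+--] → (-1.01268, -1.3721, -0.525119)–(-1.5378, -1.3721, 0)  len=0.7426
  (v17,v21,v18) [--+] → (0.458189, -1.3721, 0.414418)–(-0.792209, -1.3721, 0.414418)  len=1.2504
  (v18,v21,v22) [+-+] → (0.458189, -1.3721, 0.414418)–(0.792209, -1.3721, 0.414418)  len=0.3340
  (v18,v22,v19) [++-] → (-0.458189, -1.3721, -0.414418)–(-0.792209, -1.3721, -0.414418)  len=0.3340
  (v19,v22,v23) [-+-] → (-0.458189, -1.3721, -0.414418)–(0.792209, -1.3721, -0.414418)  len=1.2504
  (v20,v0,v21) [-+-] → (1.5378, -1.3721, 0)–(1.01268, -1.3721, 0.525119)  len=0.7426
  (v21,v0,v1) [-++] → (1.01268, -1.3721, 0.525119)–(0.957794, -1.3721, 0.58)  len=0.0776
  (v21,v1,v22) [-++] → (0.957794, -1.3721, 0.58)–(0.792209, -1.3721, 0.414418)  len=0.2342
  (v22,v2,v23) [++-] → (0.902914, -1.3721, -0.525119)–(0.792209, -1.3721, -0.414418)  len=0.1566
  (v23,v2,v3) [-++] → (0.902914, -1.3721, -0.525119)–(0.957794, -1.3721, -0.58)  len=0.0776
  (v23,v3,v20) [-+-] → (0.957794, -1.3721, -0.58)–(1.3522, -1.3721, -0.185601)  len=0.5578
  (v20,v3,v0) [-++] → (1.3522, -1.3721, -0.185601)–(1.5378, -1.3721, 0)  len=0.2625

Chained into 1 loop(s):
  loop 1: 18 segments, perimeter = 7.3865
Total perimeter = 7.387


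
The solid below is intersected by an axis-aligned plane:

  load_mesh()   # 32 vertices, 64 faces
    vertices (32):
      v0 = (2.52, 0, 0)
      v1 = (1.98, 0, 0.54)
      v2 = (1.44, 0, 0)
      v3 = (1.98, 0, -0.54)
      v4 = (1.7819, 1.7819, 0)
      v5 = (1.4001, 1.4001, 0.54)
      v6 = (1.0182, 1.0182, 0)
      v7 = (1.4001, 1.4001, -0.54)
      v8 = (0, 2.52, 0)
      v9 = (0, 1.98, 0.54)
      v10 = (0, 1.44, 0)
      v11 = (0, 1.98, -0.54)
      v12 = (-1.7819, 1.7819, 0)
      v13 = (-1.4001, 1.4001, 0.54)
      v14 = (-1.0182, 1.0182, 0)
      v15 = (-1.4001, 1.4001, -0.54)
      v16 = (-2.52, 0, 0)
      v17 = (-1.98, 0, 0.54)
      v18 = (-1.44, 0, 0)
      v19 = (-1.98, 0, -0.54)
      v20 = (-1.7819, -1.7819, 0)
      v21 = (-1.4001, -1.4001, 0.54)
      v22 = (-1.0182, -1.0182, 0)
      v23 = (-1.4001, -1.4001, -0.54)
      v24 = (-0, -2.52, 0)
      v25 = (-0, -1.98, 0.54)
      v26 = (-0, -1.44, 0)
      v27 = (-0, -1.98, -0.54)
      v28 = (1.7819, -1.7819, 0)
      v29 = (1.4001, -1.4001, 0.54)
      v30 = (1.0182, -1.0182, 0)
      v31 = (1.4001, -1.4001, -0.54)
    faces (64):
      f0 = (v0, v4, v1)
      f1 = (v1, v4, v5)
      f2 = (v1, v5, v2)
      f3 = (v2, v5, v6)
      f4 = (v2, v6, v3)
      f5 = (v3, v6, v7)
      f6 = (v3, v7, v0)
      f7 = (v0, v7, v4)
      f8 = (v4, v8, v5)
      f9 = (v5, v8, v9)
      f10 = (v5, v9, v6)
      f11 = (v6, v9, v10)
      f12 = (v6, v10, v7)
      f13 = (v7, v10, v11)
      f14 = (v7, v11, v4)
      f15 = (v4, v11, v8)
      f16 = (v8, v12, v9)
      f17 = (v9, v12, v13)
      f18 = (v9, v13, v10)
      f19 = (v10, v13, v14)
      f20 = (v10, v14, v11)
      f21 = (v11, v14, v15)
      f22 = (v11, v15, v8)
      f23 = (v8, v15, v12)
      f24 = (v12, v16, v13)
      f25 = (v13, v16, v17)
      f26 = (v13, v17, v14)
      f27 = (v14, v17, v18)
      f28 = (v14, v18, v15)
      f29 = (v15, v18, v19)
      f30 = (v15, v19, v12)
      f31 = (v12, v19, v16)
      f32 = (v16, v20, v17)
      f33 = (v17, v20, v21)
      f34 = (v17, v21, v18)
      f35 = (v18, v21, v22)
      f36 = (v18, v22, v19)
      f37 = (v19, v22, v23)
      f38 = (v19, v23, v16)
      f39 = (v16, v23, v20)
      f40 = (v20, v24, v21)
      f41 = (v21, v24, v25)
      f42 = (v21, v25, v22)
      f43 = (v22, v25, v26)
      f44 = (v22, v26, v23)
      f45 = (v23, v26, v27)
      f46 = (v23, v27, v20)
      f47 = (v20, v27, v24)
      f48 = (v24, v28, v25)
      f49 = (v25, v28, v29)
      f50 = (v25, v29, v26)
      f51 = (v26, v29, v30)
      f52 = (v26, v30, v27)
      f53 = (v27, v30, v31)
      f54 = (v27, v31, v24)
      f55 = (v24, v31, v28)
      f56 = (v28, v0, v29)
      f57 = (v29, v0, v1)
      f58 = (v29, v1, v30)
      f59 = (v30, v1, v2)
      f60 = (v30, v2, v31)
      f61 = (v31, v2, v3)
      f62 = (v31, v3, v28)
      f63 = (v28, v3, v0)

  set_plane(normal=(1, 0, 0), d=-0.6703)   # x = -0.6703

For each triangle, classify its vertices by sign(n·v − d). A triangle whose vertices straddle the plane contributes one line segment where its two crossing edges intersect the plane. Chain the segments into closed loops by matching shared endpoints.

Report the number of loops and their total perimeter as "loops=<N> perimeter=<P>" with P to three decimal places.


loops=2 perimeter=6.109

Straddling triangles (16 of 64):
  (v8,v12,v9) [+-+] → (-0.6703, 2.24235, 0)–(-0.6703, 1.90548, 0.336867)  len=0.4764
  (v9,v12,v13) [+--] → (-0.6703, 1.90548, 0.336867)–(-0.6703, 1.70237, 0.54)  len=0.2873
  (v9,v13,v10) [+-+] → (-0.6703, 1.70237, 0.54)–(-0.6703, 1.4209, 0.258526)  len=0.3981
  (v10,v13,v14) [+--] → (-0.6703, 1.4209, 0.258526)–(-0.6703, 1.16232, 0)  len=0.3656
  (v10,v14,v11) [+-+] → (-0.6703, 1.16232, 0)–(-0.6703, 1.34683, -0.184508)  len=0.2609
  (v11,v14,v15) [+--] → (-0.6703, 1.34683, -0.184508)–(-0.6703, 1.70237, -0.54)  len=0.5028
  (v11,v15,v8) [+-+] → (-0.6703, 1.70237, -0.54)–(-0.6703, 1.98385, -0.258526)  len=0.3981
  (v8,v15,v12) [+--] → (-0.6703, 1.98385, -0.258526)–(-0.6703, 2.24235, 0)  len=0.3656
  (v20,v24,v21) [-+-] → (-0.6703, -2.24235, 0)–(-0.6703, -1.98385, 0.258526)  len=0.3656
  (v21,v24,v25) [-++] → (-0.6703, -1.98385, 0.258526)–(-0.6703, -1.70237, 0.54)  len=0.3981
  (v21,v25,v22) [-+-] → (-0.6703, -1.70237, 0.54)–(-0.6703, -1.34683, 0.184508)  len=0.5028
  (v22,v25,v26) [-++] → (-0.6703, -1.34683, 0.184508)–(-0.6703, -1.16232, 0)  len=0.2609
  (v22,v26,v23) [-+-] → (-0.6703, -1.16232, 0)–(-0.6703, -1.4209, -0.258526)  len=0.3656
  (v23,v26,v27) [-++] → (-0.6703, -1.4209, -0.258526)–(-0.6703, -1.70237, -0.54)  len=0.3981
  (v23,v27,v20) [-+-] → (-0.6703, -1.70237, -0.54)–(-0.6703, -1.90548, -0.336867)  len=0.2873
  (v20,v27,v24) [-++] → (-0.6703, -1.90548, -0.336867)–(-0.6703, -2.24235, 0)  len=0.4764

Chained into 2 loop(s):
  loop 1: 8 segments, perimeter = 3.0547
  loop 2: 8 segments, perimeter = 3.0547
Total perimeter = 6.109
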